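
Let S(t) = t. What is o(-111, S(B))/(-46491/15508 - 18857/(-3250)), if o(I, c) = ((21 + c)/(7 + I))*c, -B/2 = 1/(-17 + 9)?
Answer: -41193125/2261417696 ≈ -0.018216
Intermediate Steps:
B = ¼ (B = -2/(-17 + 9) = -2/(-8) = -2*(-⅛) = ¼ ≈ 0.25000)
o(I, c) = c*(21 + c)/(7 + I) (o(I, c) = ((21 + c)/(7 + I))*c = c*(21 + c)/(7 + I))
o(-111, S(B))/(-46491/15508 - 18857/(-3250)) = ((21 + ¼)/(4*(7 - 111)))/(-46491/15508 - 18857/(-3250)) = ((¼)*(85/4)/(-104))/(-46491*1/15508 - 18857*(-1/3250)) = ((¼)*(-1/104)*(85/4))/(-46491/15508 + 18857/3250) = -85/(1664*70669303/25200500) = -85/1664*25200500/70669303 = -41193125/2261417696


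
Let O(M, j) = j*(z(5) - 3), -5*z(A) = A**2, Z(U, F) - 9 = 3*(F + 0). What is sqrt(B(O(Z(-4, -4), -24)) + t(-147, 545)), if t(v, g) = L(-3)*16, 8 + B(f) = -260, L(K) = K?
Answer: 2*I*sqrt(79) ≈ 17.776*I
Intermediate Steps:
Z(U, F) = 9 + 3*F (Z(U, F) = 9 + 3*(F + 0) = 9 + 3*F)
z(A) = -A**2/5
O(M, j) = -8*j (O(M, j) = j*(-1/5*5**2 - 3) = j*(-1/5*25 - 3) = j*(-5 - 3) = j*(-8) = -8*j)
B(f) = -268 (B(f) = -8 - 260 = -268)
t(v, g) = -48 (t(v, g) = -3*16 = -48)
sqrt(B(O(Z(-4, -4), -24)) + t(-147, 545)) = sqrt(-268 - 48) = sqrt(-316) = 2*I*sqrt(79)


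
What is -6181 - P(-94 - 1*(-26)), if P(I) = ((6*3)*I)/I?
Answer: -6199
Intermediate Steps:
P(I) = 18 (P(I) = (18*I)/I = 18)
-6181 - P(-94 - 1*(-26)) = -6181 - 1*18 = -6181 - 18 = -6199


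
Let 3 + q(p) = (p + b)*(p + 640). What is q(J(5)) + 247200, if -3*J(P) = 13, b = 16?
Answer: 2291518/9 ≈ 2.5461e+5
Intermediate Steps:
J(P) = -13/3 (J(P) = -1/3*13 = -13/3)
q(p) = -3 + (16 + p)*(640 + p) (q(p) = -3 + (p + 16)*(p + 640) = -3 + (16 + p)*(640 + p))
q(J(5)) + 247200 = (10237 + (-13/3)**2 + 656*(-13/3)) + 247200 = (10237 + 169/9 - 8528/3) + 247200 = 66718/9 + 247200 = 2291518/9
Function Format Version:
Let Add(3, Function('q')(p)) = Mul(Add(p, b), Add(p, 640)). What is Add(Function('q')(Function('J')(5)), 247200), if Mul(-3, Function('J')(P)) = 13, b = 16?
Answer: Rational(2291518, 9) ≈ 2.5461e+5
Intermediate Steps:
Function('J')(P) = Rational(-13, 3) (Function('J')(P) = Mul(Rational(-1, 3), 13) = Rational(-13, 3))
Function('q')(p) = Add(-3, Mul(Add(16, p), Add(640, p))) (Function('q')(p) = Add(-3, Mul(Add(p, 16), Add(p, 640))) = Add(-3, Mul(Add(16, p), Add(640, p))))
Add(Function('q')(Function('J')(5)), 247200) = Add(Add(10237, Pow(Rational(-13, 3), 2), Mul(656, Rational(-13, 3))), 247200) = Add(Add(10237, Rational(169, 9), Rational(-8528, 3)), 247200) = Add(Rational(66718, 9), 247200) = Rational(2291518, 9)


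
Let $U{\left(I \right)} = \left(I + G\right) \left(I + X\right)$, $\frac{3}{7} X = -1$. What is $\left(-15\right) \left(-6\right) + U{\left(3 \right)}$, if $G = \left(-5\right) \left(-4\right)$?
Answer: $\frac{316}{3} \approx 105.33$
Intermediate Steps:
$G = 20$
$X = - \frac{7}{3}$ ($X = \frac{7}{3} \left(-1\right) = - \frac{7}{3} \approx -2.3333$)
$U{\left(I \right)} = \left(20 + I\right) \left(- \frac{7}{3} + I\right)$ ($U{\left(I \right)} = \left(I + 20\right) \left(I - \frac{7}{3}\right) = \left(20 + I\right) \left(- \frac{7}{3} + I\right)$)
$\left(-15\right) \left(-6\right) + U{\left(3 \right)} = \left(-15\right) \left(-6\right) + \left(- \frac{140}{3} + 3^{2} + \frac{53}{3} \cdot 3\right) = 90 + \left(- \frac{140}{3} + 9 + 53\right) = 90 + \frac{46}{3} = \frac{316}{3}$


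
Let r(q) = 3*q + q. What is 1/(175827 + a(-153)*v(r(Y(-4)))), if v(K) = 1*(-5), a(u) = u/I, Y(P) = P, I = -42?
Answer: 14/2461323 ≈ 5.6880e-6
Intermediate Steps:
r(q) = 4*q
a(u) = -u/42 (a(u) = u/(-42) = u*(-1/42) = -u/42)
v(K) = -5
1/(175827 + a(-153)*v(r(Y(-4)))) = 1/(175827 - 1/42*(-153)*(-5)) = 1/(175827 + (51/14)*(-5)) = 1/(175827 - 255/14) = 1/(2461323/14) = 14/2461323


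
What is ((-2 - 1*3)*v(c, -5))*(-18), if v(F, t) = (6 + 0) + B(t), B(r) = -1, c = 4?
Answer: 450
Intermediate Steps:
v(F, t) = 5 (v(F, t) = (6 + 0) - 1 = 6 - 1 = 5)
((-2 - 1*3)*v(c, -5))*(-18) = ((-2 - 1*3)*5)*(-18) = ((-2 - 3)*5)*(-18) = -5*5*(-18) = -25*(-18) = 450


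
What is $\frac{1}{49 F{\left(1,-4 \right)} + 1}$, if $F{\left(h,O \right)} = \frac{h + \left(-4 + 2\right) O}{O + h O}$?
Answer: $- \frac{8}{433} \approx -0.018476$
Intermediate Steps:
$F{\left(h,O \right)} = \frac{h - 2 O}{O + O h}$
$\frac{1}{49 F{\left(1,-4 \right)} + 1} = \frac{1}{49 \frac{1 - -8}{\left(-4\right) \left(1 + 1\right)} + 1} = \frac{1}{49 \left(- \frac{1 + 8}{4 \cdot 2}\right) + 1} = \frac{1}{49 \left(\left(- \frac{1}{4}\right) \frac{1}{2} \cdot 9\right) + 1} = \frac{1}{49 \left(- \frac{9}{8}\right) + 1} = \frac{1}{- \frac{441}{8} + 1} = \frac{1}{- \frac{433}{8}} = - \frac{8}{433}$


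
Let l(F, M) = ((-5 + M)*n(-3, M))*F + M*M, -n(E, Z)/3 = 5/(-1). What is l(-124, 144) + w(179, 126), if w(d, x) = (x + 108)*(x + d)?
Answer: -166434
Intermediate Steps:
n(E, Z) = 15 (n(E, Z) = -15/(-1) = -15*(-1) = -3*(-5) = 15)
w(d, x) = (108 + x)*(d + x)
l(F, M) = M**2 + F*(-75 + 15*M) (l(F, M) = ((-5 + M)*15)*F + M*M = (-75 + 15*M)*F + M**2 = F*(-75 + 15*M) + M**2 = M**2 + F*(-75 + 15*M))
l(-124, 144) + w(179, 126) = (144**2 - 75*(-124) + 15*(-124)*144) + (126**2 + 108*179 + 108*126 + 179*126) = (20736 + 9300 - 267840) + (15876 + 19332 + 13608 + 22554) = -237804 + 71370 = -166434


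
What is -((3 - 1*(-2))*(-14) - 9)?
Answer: 79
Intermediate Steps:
-((3 - 1*(-2))*(-14) - 9) = -((3 + 2)*(-14) - 9) = -(5*(-14) - 9) = -(-70 - 9) = -1*(-79) = 79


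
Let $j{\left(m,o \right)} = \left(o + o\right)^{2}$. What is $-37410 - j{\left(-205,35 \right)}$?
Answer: $-42310$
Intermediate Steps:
$j{\left(m,o \right)} = 4 o^{2}$ ($j{\left(m,o \right)} = \left(2 o\right)^{2} = 4 o^{2}$)
$-37410 - j{\left(-205,35 \right)} = -37410 - 4 \cdot 35^{2} = -37410 - 4 \cdot 1225 = -37410 - 4900 = -42310$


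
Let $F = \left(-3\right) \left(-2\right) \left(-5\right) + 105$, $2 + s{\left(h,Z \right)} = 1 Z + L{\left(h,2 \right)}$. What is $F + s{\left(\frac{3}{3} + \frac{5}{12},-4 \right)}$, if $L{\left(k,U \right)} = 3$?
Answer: $72$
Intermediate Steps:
$s{\left(h,Z \right)} = 1 + Z$ ($s{\left(h,Z \right)} = -2 + \left(1 Z + 3\right) = -2 + \left(Z + 3\right) = -2 + \left(3 + Z\right) = 1 + Z$)
$F = 75$ ($F = 6 \left(-5\right) + 105 = -30 + 105 = 75$)
$F + s{\left(\frac{3}{3} + \frac{5}{12},-4 \right)} = 75 + \left(1 - 4\right) = 75 - 3 = 72$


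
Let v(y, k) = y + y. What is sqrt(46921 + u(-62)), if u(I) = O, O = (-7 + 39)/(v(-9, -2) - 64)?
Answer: sqrt(78873545)/41 ≈ 216.61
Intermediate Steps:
v(y, k) = 2*y
O = -16/41 (O = (-7 + 39)/(2*(-9) - 64) = 32/(-18 - 64) = 32/(-82) = 32*(-1/82) = -16/41 ≈ -0.39024)
u(I) = -16/41
sqrt(46921 + u(-62)) = sqrt(46921 - 16/41) = sqrt(1923745/41) = sqrt(78873545)/41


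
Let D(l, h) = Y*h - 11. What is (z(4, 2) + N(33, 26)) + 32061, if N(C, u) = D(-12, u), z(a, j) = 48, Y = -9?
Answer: 31864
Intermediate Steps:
D(l, h) = -11 - 9*h (D(l, h) = -9*h - 11 = -11 - 9*h)
N(C, u) = -11 - 9*u
(z(4, 2) + N(33, 26)) + 32061 = (48 + (-11 - 9*26)) + 32061 = (48 + (-11 - 234)) + 32061 = (48 - 245) + 32061 = -197 + 32061 = 31864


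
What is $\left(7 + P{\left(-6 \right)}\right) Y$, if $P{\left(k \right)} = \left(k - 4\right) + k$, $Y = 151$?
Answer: $-1359$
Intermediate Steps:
$P{\left(k \right)} = -4 + 2 k$ ($P{\left(k \right)} = \left(-4 + k\right) + k = -4 + 2 k$)
$\left(7 + P{\left(-6 \right)}\right) Y = \left(7 + \left(-4 + 2 \left(-6\right)\right)\right) 151 = \left(7 - 16\right) 151 = \left(-9\right) 151 = -1359$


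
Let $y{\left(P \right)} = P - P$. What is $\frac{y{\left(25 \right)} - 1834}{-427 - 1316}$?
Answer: $\frac{262}{249} \approx 1.0522$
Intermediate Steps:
$y{\left(P \right)} = 0$
$\frac{y{\left(25 \right)} - 1834}{-427 - 1316} = \frac{0 - 1834}{-427 - 1316} = - \frac{1834}{-1743} = \left(-1834\right) \left(- \frac{1}{1743}\right) = \frac{262}{249}$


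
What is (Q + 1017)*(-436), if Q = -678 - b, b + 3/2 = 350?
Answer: 4142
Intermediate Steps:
b = 697/2 (b = -3/2 + 350 = 697/2 ≈ 348.50)
Q = -2053/2 (Q = -678 - 1*697/2 = -678 - 697/2 = -2053/2 ≈ -1026.5)
(Q + 1017)*(-436) = (-2053/2 + 1017)*(-436) = -19/2*(-436) = 4142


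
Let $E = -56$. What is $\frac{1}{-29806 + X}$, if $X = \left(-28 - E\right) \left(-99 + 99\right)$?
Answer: $- \frac{1}{29806} \approx -3.355 \cdot 10^{-5}$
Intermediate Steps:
$X = 0$ ($X = \left(-28 - -56\right) \left(-99 + 99\right) = \left(-28 + 56\right) 0 = 28 \cdot 0 = 0$)
$\frac{1}{-29806 + X} = \frac{1}{-29806 + 0} = \frac{1}{-29806} = - \frac{1}{29806}$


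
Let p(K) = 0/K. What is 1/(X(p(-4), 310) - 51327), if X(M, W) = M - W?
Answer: -1/51637 ≈ -1.9366e-5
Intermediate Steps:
p(K) = 0
1/(X(p(-4), 310) - 51327) = 1/((0 - 1*310) - 51327) = 1/((0 - 310) - 51327) = 1/(-310 - 51327) = 1/(-51637) = -1/51637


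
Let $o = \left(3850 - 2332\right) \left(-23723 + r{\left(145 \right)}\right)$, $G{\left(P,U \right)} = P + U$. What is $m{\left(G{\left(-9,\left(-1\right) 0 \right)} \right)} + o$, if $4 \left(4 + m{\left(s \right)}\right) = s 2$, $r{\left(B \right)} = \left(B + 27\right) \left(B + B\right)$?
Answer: $\frac{79412635}{2} \approx 3.9706 \cdot 10^{7}$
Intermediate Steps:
$r{\left(B \right)} = 2 B \left(27 + B\right)$ ($r{\left(B \right)} = \left(27 + B\right) 2 B = 2 B \left(27 + B\right)$)
$m{\left(s \right)} = -4 + \frac{s}{2}$ ($m{\left(s \right)} = -4 + \frac{s 2}{4} = -4 + \frac{2 s}{4} = -4 + \frac{s}{2}$)
$o = 39706326$ ($o = \left(3850 - 2332\right) \left(-23723 + 2 \cdot 145 \left(27 + 145\right)\right) = 1518 \left(-23723 + 2 \cdot 145 \cdot 172\right) = 1518 \left(-23723 + 49880\right) = 1518 \cdot 26157 = 39706326$)
$m{\left(G{\left(-9,\left(-1\right) 0 \right)} \right)} + o = \left(-4 + \frac{-9 - 0}{2}\right) + 39706326 = \left(-4 + \frac{-9 + 0}{2}\right) + 39706326 = \left(-4 + \frac{1}{2} \left(-9\right)\right) + 39706326 = \left(-4 - \frac{9}{2}\right) + 39706326 = - \frac{17}{2} + 39706326 = \frac{79412635}{2}$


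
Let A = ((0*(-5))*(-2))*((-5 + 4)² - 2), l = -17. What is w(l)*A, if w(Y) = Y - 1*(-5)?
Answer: 0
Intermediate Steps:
w(Y) = 5 + Y (w(Y) = Y + 5 = 5 + Y)
A = 0 (A = (0*(-2))*((-1)² - 2) = 0*(1 - 2) = 0*(-1) = 0)
w(l)*A = (5 - 17)*0 = -12*0 = 0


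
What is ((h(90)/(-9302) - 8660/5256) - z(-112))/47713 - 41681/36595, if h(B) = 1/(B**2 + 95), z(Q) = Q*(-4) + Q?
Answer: -10022025370835579458/8744785037924447655 ≈ -1.1461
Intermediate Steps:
z(Q) = -3*Q (z(Q) = -4*Q + Q = -3*Q)
h(B) = 1/(95 + B**2)
((h(90)/(-9302) - 8660/5256) - z(-112))/47713 - 41681/36595 = ((1/((95 + 90**2)*(-9302)) - 8660/5256) - (-3)*(-112))/47713 - 41681/36595 = ((-1/9302/(95 + 8100) - 8660*1/5256) - 1*336)*(1/47713) - 41681*1/36595 = ((-1/9302/8195 - 2165/1314) - 336)*(1/47713) - 41681/36595 = (((1/8195)*(-1/9302) - 2165/1314) - 336)*(1/47713) - 41681/36595 = ((-1/76229890 - 2165/1314) - 336)*(1/47713) - 41681/36595 = (-41259428291/25041518865 - 336)*(1/47713) - 41681/36595 = -8455209766931/25041518865*1/47713 - 41681/36595 = -8455209766931/1194805989605745 - 41681/36595 = -10022025370835579458/8744785037924447655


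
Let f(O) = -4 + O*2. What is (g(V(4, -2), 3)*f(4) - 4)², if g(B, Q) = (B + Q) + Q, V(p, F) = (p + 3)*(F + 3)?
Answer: 2304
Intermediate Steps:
V(p, F) = (3 + F)*(3 + p) (V(p, F) = (3 + p)*(3 + F) = (3 + F)*(3 + p))
g(B, Q) = B + 2*Q
f(O) = -4 + 2*O
(g(V(4, -2), 3)*f(4) - 4)² = (((9 + 3*(-2) + 3*4 - 2*4) + 2*3)*(-4 + 2*4) - 4)² = (((9 - 6 + 12 - 8) + 6)*(-4 + 8) - 4)² = ((7 + 6)*4 - 4)² = (13*4 - 4)² = (52 - 4)² = 48² = 2304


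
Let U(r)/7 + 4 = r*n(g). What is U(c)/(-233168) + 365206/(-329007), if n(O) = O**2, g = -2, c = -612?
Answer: -19876819115/19178476044 ≈ -1.0364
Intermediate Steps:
U(r) = -28 + 28*r (U(r) = -28 + 7*(r*(-2)**2) = -28 + 7*(r*4) = -28 + 7*(4*r) = -28 + 28*r)
U(c)/(-233168) + 365206/(-329007) = (-28 + 28*(-612))/(-233168) + 365206/(-329007) = (-28 - 17136)*(-1/233168) + 365206*(-1/329007) = -17164*(-1/233168) - 365206/329007 = 4291/58292 - 365206/329007 = -19876819115/19178476044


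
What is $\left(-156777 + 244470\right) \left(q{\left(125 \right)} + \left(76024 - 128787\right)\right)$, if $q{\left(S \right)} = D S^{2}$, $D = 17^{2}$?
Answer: $391361757366$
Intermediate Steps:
$D = 289$
$q{\left(S \right)} = 289 S^{2}$
$\left(-156777 + 244470\right) \left(q{\left(125 \right)} + \left(76024 - 128787\right)\right) = \left(-156777 + 244470\right) \left(289 \cdot 125^{2} + \left(76024 - 128787\right)\right) = 87693 \left(289 \cdot 15625 + \left(76024 - 128787\right)\right) = 87693 \left(4515625 - 52763\right) = 87693 \cdot 4462862 = 391361757366$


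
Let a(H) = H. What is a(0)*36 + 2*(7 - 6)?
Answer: 2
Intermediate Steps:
a(0)*36 + 2*(7 - 6) = 0*36 + 2*(7 - 6) = 0 + 2*1 = 0 + 2 = 2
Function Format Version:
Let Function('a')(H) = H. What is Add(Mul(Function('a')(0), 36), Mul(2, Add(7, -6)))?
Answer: 2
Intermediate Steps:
Add(Mul(Function('a')(0), 36), Mul(2, Add(7, -6))) = Add(Mul(0, 36), Mul(2, Add(7, -6))) = Add(0, Mul(2, 1)) = Add(0, 2) = 2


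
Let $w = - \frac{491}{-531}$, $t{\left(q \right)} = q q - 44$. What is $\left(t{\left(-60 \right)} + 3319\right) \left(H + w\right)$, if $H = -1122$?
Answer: $- \frac{4092625625}{531} \approx -7.7074 \cdot 10^{6}$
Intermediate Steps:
$t{\left(q \right)} = -44 + q^{2}$ ($t{\left(q \right)} = q^{2} - 44 = -44 + q^{2}$)
$w = \frac{491}{531}$ ($w = \left(-491\right) \left(- \frac{1}{531}\right) = \frac{491}{531} \approx 0.92467$)
$\left(t{\left(-60 \right)} + 3319\right) \left(H + w\right) = \left(\left(-44 + \left(-60\right)^{2}\right) + 3319\right) \left(-1122 + \frac{491}{531}\right) = \left(\left(-44 + 3600\right) + 3319\right) \left(- \frac{595291}{531}\right) = \left(3556 + 3319\right) \left(- \frac{595291}{531}\right) = 6875 \left(- \frac{595291}{531}\right) = - \frac{4092625625}{531}$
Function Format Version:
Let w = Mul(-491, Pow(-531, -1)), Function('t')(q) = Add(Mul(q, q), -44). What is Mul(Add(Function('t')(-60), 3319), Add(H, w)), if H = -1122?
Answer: Rational(-4092625625, 531) ≈ -7.7074e+6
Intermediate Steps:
Function('t')(q) = Add(-44, Pow(q, 2)) (Function('t')(q) = Add(Pow(q, 2), -44) = Add(-44, Pow(q, 2)))
w = Rational(491, 531) (w = Mul(-491, Rational(-1, 531)) = Rational(491, 531) ≈ 0.92467)
Mul(Add(Function('t')(-60), 3319), Add(H, w)) = Mul(Add(Add(-44, Pow(-60, 2)), 3319), Add(-1122, Rational(491, 531))) = Mul(Add(Add(-44, 3600), 3319), Rational(-595291, 531)) = Mul(Add(3556, 3319), Rational(-595291, 531)) = Mul(6875, Rational(-595291, 531)) = Rational(-4092625625, 531)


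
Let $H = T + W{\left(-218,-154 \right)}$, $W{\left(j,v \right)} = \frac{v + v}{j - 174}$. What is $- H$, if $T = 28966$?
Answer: $- \frac{405535}{14} \approx -28967.0$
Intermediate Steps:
$W{\left(j,v \right)} = \frac{2 v}{-174 + j}$
$H = \frac{405535}{14}$ ($H = 28966 + 2 \left(-154\right) \frac{1}{-174 - 218} = 28966 + 2 \left(-154\right) \frac{1}{-392} = 28966 + 2 \left(-154\right) \left(- \frac{1}{392}\right) = 28966 + \frac{11}{14} = \frac{405535}{14} \approx 28967.0$)
$- H = \left(-1\right) \frac{405535}{14} = - \frac{405535}{14}$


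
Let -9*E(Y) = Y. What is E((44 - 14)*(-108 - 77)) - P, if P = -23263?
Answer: 71639/3 ≈ 23880.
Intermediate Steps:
E(Y) = -Y/9
E((44 - 14)*(-108 - 77)) - P = -(44 - 14)*(-108 - 77)/9 - 1*(-23263) = -10*(-185)/3 + 23263 = -1/9*(-5550) + 23263 = 1850/3 + 23263 = 71639/3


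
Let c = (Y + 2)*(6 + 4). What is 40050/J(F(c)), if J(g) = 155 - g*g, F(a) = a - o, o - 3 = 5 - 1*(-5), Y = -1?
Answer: 20025/73 ≈ 274.31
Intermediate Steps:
c = 10 (c = (-1 + 2)*(6 + 4) = 1*10 = 10)
o = 13 (o = 3 + (5 - 1*(-5)) = 3 + (5 + 5) = 3 + 10 = 13)
F(a) = -13 + a (F(a) = a - 1*13 = a - 13 = -13 + a)
J(g) = 155 - g**2
40050/J(F(c)) = 40050/(155 - (-13 + 10)**2) = 40050/(155 - 1*(-3)**2) = 40050/(155 - 1*9) = 40050/(155 - 9) = 40050/146 = 40050*(1/146) = 20025/73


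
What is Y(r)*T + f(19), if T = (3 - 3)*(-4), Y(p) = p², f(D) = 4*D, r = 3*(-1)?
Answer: 76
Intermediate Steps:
r = -3
T = 0 (T = 0*(-4) = 0)
Y(r)*T + f(19) = (-3)²*0 + 4*19 = 9*0 + 76 = 0 + 76 = 76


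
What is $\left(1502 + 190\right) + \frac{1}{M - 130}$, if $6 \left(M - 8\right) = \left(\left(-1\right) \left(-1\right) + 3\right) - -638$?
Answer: $\frac{25379}{15} \approx 1691.9$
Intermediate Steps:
$M = 115$ ($M = 8 + \frac{\left(\left(-1\right) \left(-1\right) + 3\right) - -638}{6} = 8 + \frac{\left(1 + 3\right) + 638}{6} = 8 + \frac{4 + 638}{6} = 8 + \frac{1}{6} \cdot 642 = 8 + 107 = 115$)
$\left(1502 + 190\right) + \frac{1}{M - 130} = \left(1502 + 190\right) + \frac{1}{115 - 130} = 1692 + \frac{1}{-15} = 1692 - \frac{1}{15} = \frac{25379}{15}$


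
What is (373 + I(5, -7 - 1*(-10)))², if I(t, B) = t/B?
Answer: 1263376/9 ≈ 1.4038e+5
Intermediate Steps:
(373 + I(5, -7 - 1*(-10)))² = (373 + 5/(-7 - 1*(-10)))² = (373 + 5/(-7 + 10))² = (373 + 5/3)² = (1124/3)² = 1263376/9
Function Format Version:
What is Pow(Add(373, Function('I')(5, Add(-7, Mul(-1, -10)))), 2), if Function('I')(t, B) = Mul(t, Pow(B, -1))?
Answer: Rational(1263376, 9) ≈ 1.4038e+5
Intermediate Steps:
Pow(Add(373, Function('I')(5, Add(-7, Mul(-1, -10)))), 2) = Pow(Add(373, Mul(5, Pow(Add(-7, Mul(-1, -10)), -1))), 2) = Pow(Add(373, Mul(5, Pow(Add(-7, 10), -1))), 2) = Pow(Add(373, Mul(5, Pow(3, -1))), 2) = Pow(Add(373, Mul(5, Rational(1, 3))), 2) = Pow(Add(373, Rational(5, 3)), 2) = Pow(Rational(1124, 3), 2) = Rational(1263376, 9)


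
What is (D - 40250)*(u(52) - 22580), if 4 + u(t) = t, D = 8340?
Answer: 718996120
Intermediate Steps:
u(t) = -4 + t
(D - 40250)*(u(52) - 22580) = (8340 - 40250)*((-4 + 52) - 22580) = -31910*(48 - 22580) = -31910*(-22532) = 718996120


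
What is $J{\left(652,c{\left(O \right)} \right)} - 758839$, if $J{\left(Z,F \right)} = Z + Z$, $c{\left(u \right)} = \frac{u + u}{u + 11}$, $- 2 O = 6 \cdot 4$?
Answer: $-757535$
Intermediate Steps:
$O = -12$ ($O = - \frac{6 \cdot 4}{2} = \left(- \frac{1}{2}\right) 24 = -12$)
$c{\left(u \right)} = \frac{2 u}{11 + u}$
$J{\left(Z,F \right)} = 2 Z$
$J{\left(652,c{\left(O \right)} \right)} - 758839 = 2 \cdot 652 - 758839 = 1304 - 758839 = -757535$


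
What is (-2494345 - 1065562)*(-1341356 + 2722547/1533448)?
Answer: 7322361861053336487/1533448 ≈ 4.7751e+12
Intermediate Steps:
(-2494345 - 1065562)*(-1341356 + 2722547/1533448) = -3559907*(-1341356 + 2722547*(1/1533448)) = -3559907*(-1341356 + 2722547/1533448) = -3559907*(-2056896952941/1533448) = 7322361861053336487/1533448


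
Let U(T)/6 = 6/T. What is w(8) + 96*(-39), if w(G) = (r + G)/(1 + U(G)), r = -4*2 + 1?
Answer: -41182/11 ≈ -3743.8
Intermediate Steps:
r = -7 (r = -8 + 1 = -7)
U(T) = 36/T (U(T) = 6*(6/T) = 36/T)
w(G) = (-7 + G)/(1 + 36/G)
w(8) + 96*(-39) = 8*(-7 + 8)/(36 + 8) + 96*(-39) = 8*1/44 - 3744 = 8*(1/44)*1 - 3744 = 2/11 - 3744 = -41182/11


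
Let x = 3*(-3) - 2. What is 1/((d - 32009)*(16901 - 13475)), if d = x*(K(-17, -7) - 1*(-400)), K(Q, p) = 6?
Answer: -1/124963350 ≈ -8.0023e-9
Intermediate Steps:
x = -11 (x = -9 - 2 = -11)
d = -4466 (d = -11*(6 - 1*(-400)) = -11*(6 + 400) = -11*406 = -4466)
1/((d - 32009)*(16901 - 13475)) = 1/((-4466 - 32009)*(16901 - 13475)) = 1/(-36475*3426) = 1/(-124963350) = -1/124963350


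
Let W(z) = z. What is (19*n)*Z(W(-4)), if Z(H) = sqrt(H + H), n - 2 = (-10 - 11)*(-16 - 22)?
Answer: 30400*I*sqrt(2) ≈ 42992.0*I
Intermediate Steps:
n = 800 (n = 2 + (-10 - 11)*(-16 - 22) = 2 - 21*(-38) = 2 + 798 = 800)
Z(H) = sqrt(2)*sqrt(H) (Z(H) = sqrt(2*H) = sqrt(2)*sqrt(H))
(19*n)*Z(W(-4)) = (19*800)*(sqrt(2)*sqrt(-4)) = 15200*(sqrt(2)*(2*I)) = 15200*(2*I*sqrt(2)) = 30400*I*sqrt(2)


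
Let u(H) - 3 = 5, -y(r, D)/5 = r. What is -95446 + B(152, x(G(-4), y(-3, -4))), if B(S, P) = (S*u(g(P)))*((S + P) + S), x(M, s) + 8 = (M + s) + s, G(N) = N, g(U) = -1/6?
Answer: 296106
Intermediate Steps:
g(U) = -1/6 (g(U) = -1*1/6 = -1/6)
y(r, D) = -5*r
u(H) = 8 (u(H) = 3 + 5 = 8)
x(M, s) = -8 + M + 2*s (x(M, s) = -8 + ((M + s) + s) = -8 + (M + 2*s) = -8 + M + 2*s)
B(S, P) = 8*S*(P + 2*S) (B(S, P) = (S*8)*((S + P) + S) = (8*S)*((P + S) + S) = (8*S)*(P + 2*S) = 8*S*(P + 2*S))
-95446 + B(152, x(G(-4), y(-3, -4))) = -95446 + 8*152*((-8 - 4 + 2*(-5*(-3))) + 2*152) = -95446 + 8*152*((-8 - 4 + 2*15) + 304) = -95446 + 8*152*((-8 - 4 + 30) + 304) = -95446 + 8*152*(18 + 304) = -95446 + 8*152*322 = -95446 + 391552 = 296106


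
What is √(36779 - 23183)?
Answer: 2*√3399 ≈ 116.60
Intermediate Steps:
√(36779 - 23183) = √13596 = 2*√3399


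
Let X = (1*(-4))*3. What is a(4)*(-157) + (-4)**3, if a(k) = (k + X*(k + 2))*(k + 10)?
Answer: 149400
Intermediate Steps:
X = -12 (X = -4*3 = -12)
a(k) = (-24 - 11*k)*(10 + k) (a(k) = (k - 12*(k + 2))*(k + 10) = (k - 12*(2 + k))*(10 + k) = (k + (-24 - 12*k))*(10 + k) = (-24 - 11*k)*(10 + k))
a(4)*(-157) + (-4)**3 = (-240 - 134*4 - 11*4**2)*(-157) + (-4)**3 = (-240 - 536 - 11*16)*(-157) - 64 = (-240 - 536 - 176)*(-157) - 64 = -952*(-157) - 64 = 149464 - 64 = 149400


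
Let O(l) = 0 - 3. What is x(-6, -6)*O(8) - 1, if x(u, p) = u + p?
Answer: 35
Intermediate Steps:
x(u, p) = p + u
O(l) = -3
x(-6, -6)*O(8) - 1 = (-6 - 6)*(-3) - 1 = -12*(-3) - 1 = 36 - 1 = 35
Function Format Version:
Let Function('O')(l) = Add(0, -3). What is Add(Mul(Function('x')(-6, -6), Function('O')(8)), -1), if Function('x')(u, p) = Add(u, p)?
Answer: 35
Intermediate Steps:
Function('x')(u, p) = Add(p, u)
Function('O')(l) = -3
Add(Mul(Function('x')(-6, -6), Function('O')(8)), -1) = Add(Mul(Add(-6, -6), -3), -1) = Add(Mul(-12, -3), -1) = Add(36, -1) = 35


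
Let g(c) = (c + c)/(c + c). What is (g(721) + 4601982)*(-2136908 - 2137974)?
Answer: -19672934291006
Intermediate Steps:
g(c) = 1 (g(c) = (2*c)/((2*c)) = (2*c)*(1/(2*c)) = 1)
(g(721) + 4601982)*(-2136908 - 2137974) = (1 + 4601982)*(-2136908 - 2137974) = 4601983*(-4274882) = -19672934291006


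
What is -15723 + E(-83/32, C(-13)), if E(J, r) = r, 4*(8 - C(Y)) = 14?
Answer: -31437/2 ≈ -15719.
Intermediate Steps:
C(Y) = 9/2 (C(Y) = 8 - ¼*14 = 8 - 7/2 = 9/2)
-15723 + E(-83/32, C(-13)) = -15723 + 9/2 = -31437/2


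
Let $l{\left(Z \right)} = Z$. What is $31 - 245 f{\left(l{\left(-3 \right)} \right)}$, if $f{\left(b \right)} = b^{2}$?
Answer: $-2174$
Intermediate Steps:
$31 - 245 f{\left(l{\left(-3 \right)} \right)} = 31 - 245 \left(-3\right)^{2} = 31 - 2205 = -2174$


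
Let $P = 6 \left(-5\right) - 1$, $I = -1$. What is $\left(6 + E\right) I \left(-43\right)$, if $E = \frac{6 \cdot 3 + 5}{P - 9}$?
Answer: $\frac{9331}{40} \approx 233.27$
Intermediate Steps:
$P = -31$ ($P = -30 - 1 = -31$)
$E = - \frac{23}{40}$ ($E = \frac{6 \cdot 3 + 5}{-31 - 9} = \frac{18 + 5}{-40} = 23 \left(- \frac{1}{40}\right) = - \frac{23}{40} \approx -0.575$)
$\left(6 + E\right) I \left(-43\right) = \left(6 - \frac{23}{40}\right) \left(-1\right) \left(-43\right) = \frac{217}{40} \left(-1\right) \left(-43\right) = \left(- \frac{217}{40}\right) \left(-43\right) = \frac{9331}{40}$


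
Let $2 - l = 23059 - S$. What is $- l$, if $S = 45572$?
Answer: $-22515$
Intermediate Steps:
$l = 22515$ ($l = 2 - \left(23059 - 45572\right) = 2 - -22513 = 2 + 22513 = 22515$)
$- l = \left(-1\right) 22515 = -22515$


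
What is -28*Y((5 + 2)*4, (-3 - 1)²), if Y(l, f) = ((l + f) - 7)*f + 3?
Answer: -16660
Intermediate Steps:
Y(l, f) = 3 + f*(-7 + f + l) (Y(l, f) = ((f + l) - 7)*f + 3 = (-7 + f + l)*f + 3 = f*(-7 + f + l) + 3 = 3 + f*(-7 + f + l))
-28*Y((5 + 2)*4, (-3 - 1)²) = -28*(3 + ((-3 - 1)²)² - 7*(-3 - 1)² + (-3 - 1)²*((5 + 2)*4)) = -28*(3 + ((-4)²)² - 7*(-4)² + (-4)²*(7*4)) = -28*(3 + 16² - 7*16 + 16*28) = -28*(3 + 256 - 112 + 448) = -28*595 = -16660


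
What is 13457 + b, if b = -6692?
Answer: 6765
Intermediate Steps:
13457 + b = 13457 - 6692 = 6765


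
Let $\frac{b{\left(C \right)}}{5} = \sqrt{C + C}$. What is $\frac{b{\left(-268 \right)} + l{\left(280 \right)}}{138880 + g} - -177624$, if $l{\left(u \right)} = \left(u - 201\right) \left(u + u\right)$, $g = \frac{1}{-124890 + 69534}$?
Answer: $\frac{1365547568290536}{7687841279} + \frac{553560 i \sqrt{134}}{7687841279} \approx 1.7762 \cdot 10^{5} + 0.00083351 i$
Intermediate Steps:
$g = - \frac{1}{55356}$ ($g = \frac{1}{-55356} = - \frac{1}{55356} \approx -1.8065 \cdot 10^{-5}$)
$b{\left(C \right)} = 5 \sqrt{2} \sqrt{C}$ ($b{\left(C \right)} = 5 \sqrt{C + C} = 5 \sqrt{2 C} = 5 \sqrt{2} \sqrt{C}$)
$l{\left(u \right)} = 2 u \left(-201 + u\right)$ ($l{\left(u \right)} = \left(-201 + u\right) 2 u = 2 u \left(-201 + u\right)$)
$\frac{b{\left(-268 \right)} + l{\left(280 \right)}}{138880 + g} - -177624 = \frac{5 \sqrt{2} \sqrt{-268} + 2 \cdot 280 \left(-201 + 280\right)}{138880 - \frac{1}{55356}} - -177624 = \frac{5 \sqrt{2} \cdot 2 i \sqrt{67} + 2 \cdot 280 \cdot 79}{\frac{7687841279}{55356}} + 177624 = \left(10 i \sqrt{134} + 44240\right) \frac{55356}{7687841279} + 177624 = \left(44240 + 10 i \sqrt{134}\right) \frac{55356}{7687841279} + 177624 = \left(\frac{2448949440}{7687841279} + \frac{553560 i \sqrt{134}}{7687841279}\right) + 177624 = \frac{1365547568290536}{7687841279} + \frac{553560 i \sqrt{134}}{7687841279}$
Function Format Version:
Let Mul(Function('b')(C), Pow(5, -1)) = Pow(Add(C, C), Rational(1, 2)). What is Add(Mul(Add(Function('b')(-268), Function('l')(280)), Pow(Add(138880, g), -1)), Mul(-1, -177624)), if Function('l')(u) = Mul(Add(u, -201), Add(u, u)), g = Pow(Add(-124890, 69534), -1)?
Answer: Add(Rational(1365547568290536, 7687841279), Mul(Rational(553560, 7687841279), I, Pow(134, Rational(1, 2)))) ≈ Add(1.7762e+5, Mul(0.00083351, I))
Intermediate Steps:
g = Rational(-1, 55356) (g = Pow(-55356, -1) = Rational(-1, 55356) ≈ -1.8065e-5)
Function('b')(C) = Mul(5, Pow(2, Rational(1, 2)), Pow(C, Rational(1, 2))) (Function('b')(C) = Mul(5, Pow(Add(C, C), Rational(1, 2))) = Mul(5, Pow(Mul(2, C), Rational(1, 2))) = Mul(5, Mul(Pow(2, Rational(1, 2)), Pow(C, Rational(1, 2)))) = Mul(5, Pow(2, Rational(1, 2)), Pow(C, Rational(1, 2))))
Function('l')(u) = Mul(2, u, Add(-201, u)) (Function('l')(u) = Mul(Add(-201, u), Mul(2, u)) = Mul(2, u, Add(-201, u)))
Add(Mul(Add(Function('b')(-268), Function('l')(280)), Pow(Add(138880, g), -1)), Mul(-1, -177624)) = Add(Mul(Add(Mul(5, Pow(2, Rational(1, 2)), Pow(-268, Rational(1, 2))), Mul(2, 280, Add(-201, 280))), Pow(Add(138880, Rational(-1, 55356)), -1)), Mul(-1, -177624)) = Add(Mul(Add(Mul(5, Pow(2, Rational(1, 2)), Mul(2, I, Pow(67, Rational(1, 2)))), Mul(2, 280, 79)), Pow(Rational(7687841279, 55356), -1)), 177624) = Add(Mul(Add(Mul(10, I, Pow(134, Rational(1, 2))), 44240), Rational(55356, 7687841279)), 177624) = Add(Mul(Add(44240, Mul(10, I, Pow(134, Rational(1, 2)))), Rational(55356, 7687841279)), 177624) = Add(Add(Rational(2448949440, 7687841279), Mul(Rational(553560, 7687841279), I, Pow(134, Rational(1, 2)))), 177624) = Add(Rational(1365547568290536, 7687841279), Mul(Rational(553560, 7687841279), I, Pow(134, Rational(1, 2))))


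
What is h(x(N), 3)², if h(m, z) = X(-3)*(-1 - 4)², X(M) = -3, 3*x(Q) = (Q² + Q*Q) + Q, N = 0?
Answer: 5625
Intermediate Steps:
x(Q) = Q/3 + 2*Q²/3 (x(Q) = ((Q² + Q*Q) + Q)/3 = ((Q² + Q²) + Q)/3 = (2*Q² + Q)/3 = (Q + 2*Q²)/3 = Q/3 + 2*Q²/3)
h(m, z) = -75 (h(m, z) = -3*(-1 - 4)² = -3*(-5)² = -3*25 = -75)
h(x(N), 3)² = (-75)² = 5625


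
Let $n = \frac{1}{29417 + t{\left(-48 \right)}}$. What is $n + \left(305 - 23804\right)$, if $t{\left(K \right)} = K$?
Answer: $- \frac{690142130}{29369} \approx -23499.0$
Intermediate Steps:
$n = \frac{1}{29369}$ ($n = \frac{1}{29417 - 48} = \frac{1}{29369} \approx 3.405 \cdot 10^{-5}$)
$n + \left(305 - 23804\right) = \frac{1}{29369} + \left(305 - 23804\right) = \frac{1}{29369} - 23499 = - \frac{690142130}{29369}$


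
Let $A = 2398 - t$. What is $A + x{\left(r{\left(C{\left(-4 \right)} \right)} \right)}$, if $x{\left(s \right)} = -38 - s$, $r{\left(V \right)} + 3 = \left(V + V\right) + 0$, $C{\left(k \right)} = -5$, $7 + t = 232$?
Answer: $2148$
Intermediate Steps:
$t = 225$ ($t = -7 + 232 = 225$)
$r{\left(V \right)} = -3 + 2 V$ ($r{\left(V \right)} = -3 + \left(\left(V + V\right) + 0\right) = -3 + \left(2 V + 0\right) = -3 + 2 V$)
$A = 2173$ ($A = 2398 - 225 = 2173$)
$A + x{\left(r{\left(C{\left(-4 \right)} \right)} \right)} = 2173 - \left(35 - 10\right) = 2173 - 25 = 2148$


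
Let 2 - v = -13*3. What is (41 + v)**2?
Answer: 6724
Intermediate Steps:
v = 41 (v = 2 - (-13)*3 = 2 - 1*(-39) = 2 + 39 = 41)
(41 + v)**2 = (41 + 41)**2 = 82**2 = 6724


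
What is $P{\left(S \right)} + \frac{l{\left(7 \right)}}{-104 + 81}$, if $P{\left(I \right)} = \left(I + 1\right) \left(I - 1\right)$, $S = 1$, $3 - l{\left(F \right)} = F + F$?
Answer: $\frac{11}{23} \approx 0.47826$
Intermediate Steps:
$l{\left(F \right)} = 3 - 2 F$ ($l{\left(F \right)} = 3 - \left(F + F\right) = 3 - 2 F$)
$P{\left(I \right)} = \left(1 + I\right) \left(-1 + I\right)$
$P{\left(S \right)} + \frac{l{\left(7 \right)}}{-104 + 81} = \left(-1 + 1^{2}\right) + \frac{3 - 14}{-104 + 81} = \left(-1 + 1\right) + \frac{3 - 14}{-23} = 0 - - \frac{11}{23} = 0 + \frac{11}{23} = \frac{11}{23}$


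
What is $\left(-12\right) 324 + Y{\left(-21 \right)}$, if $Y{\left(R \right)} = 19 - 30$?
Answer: $-3899$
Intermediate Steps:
$Y{\left(R \right)} = -11$ ($Y{\left(R \right)} = 19 - 30 = -11$)
$\left(-12\right) 324 + Y{\left(-21 \right)} = \left(-12\right) 324 - 11 = -3888 - 11 = -3899$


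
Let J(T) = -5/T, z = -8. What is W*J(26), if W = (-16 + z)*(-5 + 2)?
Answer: -180/13 ≈ -13.846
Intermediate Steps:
W = 72 (W = (-16 - 8)*(-5 + 2) = -24*(-3) = 72)
W*J(26) = 72*(-5/26) = -180/13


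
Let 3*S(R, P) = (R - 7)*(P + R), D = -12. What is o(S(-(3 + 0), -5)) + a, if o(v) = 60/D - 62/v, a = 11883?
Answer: 475027/40 ≈ 11876.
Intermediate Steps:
S(R, P) = (-7 + R)*(P + R)/3 (S(R, P) = ((R - 7)*(P + R))/3 = ((-7 + R)*(P + R))/3 = (-7 + R)*(P + R)/3)
o(v) = -5 - 62/v (o(v) = 60/(-12) - 62/v = 60*(-1/12) - 62/v = -5 - 62/v)
o(S(-(3 + 0), -5)) + a = (-5 - 62/(-7/3*(-5) - (-7)*(3 + 0)/3 + (-(3 + 0))²/3 + (⅓)*(-5)*(-(3 + 0)))) + 11883 = (-5 - 62/(35/3 - (-7)*3/3 + (-1*3)²/3 + (⅓)*(-5)*(-1*3))) + 11883 = (-5 - 62/(35/3 - 7/3*(-3) + (⅓)*(-3)² + (⅓)*(-5)*(-3))) + 11883 = (-5 - 62/(35/3 + 7 + (⅓)*9 + 5)) + 11883 = (-5 - 62/(35/3 + 7 + 3 + 5)) + 11883 = (-5 - 62/80/3) + 11883 = (-5 - 62*3/80) + 11883 = (-5 - 93/40) + 11883 = -293/40 + 11883 = 475027/40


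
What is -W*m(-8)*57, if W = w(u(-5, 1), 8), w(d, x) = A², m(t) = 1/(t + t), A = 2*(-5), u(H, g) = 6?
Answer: 1425/4 ≈ 356.25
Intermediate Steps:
A = -10
m(t) = 1/(2*t)
w(d, x) = 100 (w(d, x) = (-10)² = 100)
W = 100
-W*m(-8)*57 = -100*((½)/(-8))*57 = -100*((½)*(-⅛))*57 = -100*(-1/16)*57 = -(-25)*57/4 = -1*(-1425/4) = 1425/4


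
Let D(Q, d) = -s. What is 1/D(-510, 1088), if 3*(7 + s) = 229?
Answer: -3/208 ≈ -0.014423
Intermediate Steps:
s = 208/3 (s = -7 + (1/3)*229 = -7 + 229/3 = 208/3 ≈ 69.333)
D(Q, d) = -208/3 (D(Q, d) = -1*208/3 = -208/3)
1/D(-510, 1088) = 1/(-208/3) = -3/208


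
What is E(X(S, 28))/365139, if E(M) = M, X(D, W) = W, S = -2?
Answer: 28/365139 ≈ 7.6683e-5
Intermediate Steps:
E(X(S, 28))/365139 = 28/365139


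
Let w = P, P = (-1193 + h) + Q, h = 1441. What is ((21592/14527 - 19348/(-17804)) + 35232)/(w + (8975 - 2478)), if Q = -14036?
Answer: -2278256113155/471433705007 ≈ -4.8326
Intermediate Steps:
P = -13788 (P = (-1193 + 1441) - 14036 = 248 - 14036 = -13788)
w = -13788
((21592/14527 - 19348/(-17804)) + 35232)/(w + (8975 - 2478)) = ((21592/14527 - 19348/(-17804)) + 35232)/(-13788 + (8975 - 2478)) = ((21592*(1/14527) - 19348*(-1/17804)) + 35232)/(-13788 + 6497) = ((21592/14527 + 4837/4451) + 35232)/(-7291) = (166373091/64659677 + 35232)*(-1/7291) = (2278256113155/64659677)*(-1/7291) = -2278256113155/471433705007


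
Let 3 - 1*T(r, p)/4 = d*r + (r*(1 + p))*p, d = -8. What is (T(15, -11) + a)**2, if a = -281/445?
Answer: 7389377792281/198025 ≈ 3.7315e+7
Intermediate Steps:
T(r, p) = 12 + 32*r - 4*p*r*(1 + p) (T(r, p) = 12 - 4*(-8*r + (r*(1 + p))*p) = 12 - 4*(-8*r + p*r*(1 + p)) = 12 + (32*r - 4*p*r*(1 + p)) = 12 + 32*r - 4*p*r*(1 + p))
a = -281/445 (a = -281*1/445 = -281/445 ≈ -0.63146)
(T(15, -11) + a)**2 = ((12 + 32*15 - 4*(-11)*15 - 4*15*(-11)**2) - 281/445)**2 = ((12 + 480 + 660 - 4*15*121) - 281/445)**2 = ((12 + 480 + 660 - 7260) - 281/445)**2 = (-6108 - 281/445)**2 = (-2718341/445)**2 = 7389377792281/198025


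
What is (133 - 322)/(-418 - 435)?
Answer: 189/853 ≈ 0.22157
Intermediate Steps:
(133 - 322)/(-418 - 435) = -189/(-853) = -189*(-1/853) = 189/853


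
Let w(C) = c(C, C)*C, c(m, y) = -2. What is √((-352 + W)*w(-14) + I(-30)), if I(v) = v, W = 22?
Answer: 3*I*√1030 ≈ 96.281*I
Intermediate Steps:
w(C) = -2*C
√((-352 + W)*w(-14) + I(-30)) = √((-352 + 22)*(-2*(-14)) - 30) = √(-330*28 - 30) = √(-9240 - 30) = √(-9270) = 3*I*√1030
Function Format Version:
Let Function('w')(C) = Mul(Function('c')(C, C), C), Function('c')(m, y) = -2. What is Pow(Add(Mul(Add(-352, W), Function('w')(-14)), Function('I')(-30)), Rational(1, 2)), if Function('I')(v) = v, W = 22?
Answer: Mul(3, I, Pow(1030, Rational(1, 2))) ≈ Mul(96.281, I)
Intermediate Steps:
Function('w')(C) = Mul(-2, C)
Pow(Add(Mul(Add(-352, W), Function('w')(-14)), Function('I')(-30)), Rational(1, 2)) = Pow(Add(Mul(Add(-352, 22), Mul(-2, -14)), -30), Rational(1, 2)) = Pow(Add(Mul(-330, 28), -30), Rational(1, 2)) = Pow(Add(-9240, -30), Rational(1, 2)) = Pow(-9270, Rational(1, 2)) = Mul(3, I, Pow(1030, Rational(1, 2)))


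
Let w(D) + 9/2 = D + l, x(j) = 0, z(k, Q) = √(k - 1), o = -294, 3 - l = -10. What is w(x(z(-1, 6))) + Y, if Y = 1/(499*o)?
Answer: 623500/73353 ≈ 8.5000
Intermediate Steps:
l = 13 (l = 3 - 1*(-10) = 3 + 10 = 13)
z(k, Q) = √(-1 + k)
Y = -1/146706 (Y = 1/(499*(-294)) = (1/499)*(-1/294) = -1/146706 ≈ -6.8163e-6)
w(D) = 17/2 + D (w(D) = -9/2 + (D + 13) = -9/2 + (13 + D) = 17/2 + D)
w(x(z(-1, 6))) + Y = (17/2 + 0) - 1/146706 = 17/2 - 1/146706 = 623500/73353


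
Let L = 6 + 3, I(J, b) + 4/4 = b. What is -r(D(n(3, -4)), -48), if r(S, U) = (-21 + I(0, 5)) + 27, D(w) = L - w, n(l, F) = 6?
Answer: -10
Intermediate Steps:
I(J, b) = -1 + b
L = 9
D(w) = 9 - w
r(S, U) = 10 (r(S, U) = (-21 + (-1 + 5)) + 27 = (-21 + 4) + 27 = -17 + 27 = 10)
-r(D(n(3, -4)), -48) = -1*10 = -10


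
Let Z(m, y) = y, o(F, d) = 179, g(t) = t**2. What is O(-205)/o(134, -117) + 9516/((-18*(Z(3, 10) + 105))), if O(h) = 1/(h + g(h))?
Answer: -791496449/172172940 ≈ -4.5971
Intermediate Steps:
O(h) = 1/(h + h**2)
O(-205)/o(134, -117) + 9516/((-18*(Z(3, 10) + 105))) = (1/((-205)*(1 - 205)))/179 + 9516/((-18*(10 + 105))) = -1/205/(-204)*(1/179) + 9516/((-18*115)) = -1/205*(-1/204)*(1/179) + 9516/(-2070) = (1/41820)*(1/179) + 9516*(-1/2070) = 1/7485780 - 1586/345 = -791496449/172172940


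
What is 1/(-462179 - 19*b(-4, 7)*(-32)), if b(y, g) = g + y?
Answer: -1/460355 ≈ -2.1722e-6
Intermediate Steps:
1/(-462179 - 19*b(-4, 7)*(-32)) = 1/(-462179 - 19*(7 - 4)*(-32)) = 1/(-462179 - 19*3*(-32)) = 1/(-462179 - 57*(-32)) = 1/(-462179 + 1824) = 1/(-460355) = -1/460355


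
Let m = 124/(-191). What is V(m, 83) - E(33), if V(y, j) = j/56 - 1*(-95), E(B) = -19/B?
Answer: 179363/1848 ≈ 97.058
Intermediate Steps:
m = -124/191 (m = 124*(-1/191) = -124/191 ≈ -0.64921)
V(y, j) = 95 + j/56 (V(y, j) = j*(1/56) + 95 = j/56 + 95 = 95 + j/56)
V(m, 83) - E(33) = (95 + (1/56)*83) - (-19)/33 = (95 + 83/56) - (-19)/33 = 5403/56 - 1*(-19/33) = 5403/56 + 19/33 = 179363/1848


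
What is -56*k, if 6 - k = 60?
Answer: 3024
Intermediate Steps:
k = -54 (k = 6 - 1*60 = 6 - 60 = -54)
-56*k = -56*(-54) = 3024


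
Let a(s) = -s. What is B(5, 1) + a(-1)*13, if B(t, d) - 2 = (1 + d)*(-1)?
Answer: 13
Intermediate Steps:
B(t, d) = 1 - d (B(t, d) = 2 + (1 + d)*(-1) = 2 + (-1 - d) = 1 - d)
B(5, 1) + a(-1)*13 = (1 - 1*1) - 1*(-1)*13 = (1 - 1) + 1*13 = 0 + 13 = 13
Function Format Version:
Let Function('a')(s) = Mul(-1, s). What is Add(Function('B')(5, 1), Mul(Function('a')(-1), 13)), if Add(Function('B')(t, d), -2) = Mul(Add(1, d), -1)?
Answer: 13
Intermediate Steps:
Function('B')(t, d) = Add(1, Mul(-1, d)) (Function('B')(t, d) = Add(2, Mul(Add(1, d), -1)) = Add(2, Add(-1, Mul(-1, d))) = Add(1, Mul(-1, d)))
Add(Function('B')(5, 1), Mul(Function('a')(-1), 13)) = Add(Add(1, Mul(-1, 1)), Mul(Mul(-1, -1), 13)) = Add(Add(1, -1), Mul(1, 13)) = Add(0, 13) = 13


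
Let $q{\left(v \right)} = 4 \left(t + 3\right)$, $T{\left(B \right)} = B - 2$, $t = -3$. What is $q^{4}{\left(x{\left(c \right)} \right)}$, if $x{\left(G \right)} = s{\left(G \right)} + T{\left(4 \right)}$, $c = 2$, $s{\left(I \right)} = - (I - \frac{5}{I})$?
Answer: $0$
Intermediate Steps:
$T{\left(B \right)} = -2 + B$ ($T{\left(B \right)} = B - 2 = -2 + B$)
$s{\left(I \right)} = - I + \frac{5}{I}$
$x{\left(G \right)} = 2 - G + \frac{5}{G}$ ($x{\left(G \right)} = \left(- G + \frac{5}{G}\right) + \left(-2 + 4\right) = \left(- G + \frac{5}{G}\right) + 2 = 2 - G + \frac{5}{G}$)
$q{\left(v \right)} = 0$ ($q{\left(v \right)} = 4 \left(-3 + 3\right) = 4 \cdot 0 = 0$)
$q^{4}{\left(x{\left(c \right)} \right)} = 0^{4} = 0$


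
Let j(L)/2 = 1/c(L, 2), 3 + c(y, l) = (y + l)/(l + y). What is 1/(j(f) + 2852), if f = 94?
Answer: 1/2851 ≈ 0.00035075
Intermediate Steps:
c(y, l) = -2 (c(y, l) = -3 + (y + l)/(l + y) = -3 + (l + y)/(l + y) = -3 + 1 = -2)
j(L) = -1 (j(L) = 2/(-2) = 2*(-1/2) = -1)
1/(j(f) + 2852) = 1/(-1 + 2852) = 1/2851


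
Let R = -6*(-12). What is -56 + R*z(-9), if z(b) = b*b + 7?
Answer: 6280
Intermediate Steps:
R = 72
z(b) = 7 + b² (z(b) = b² + 7 = 7 + b²)
-56 + R*z(-9) = -56 + 72*(7 + (-9)²) = -56 + 72*(7 + 81) = -56 + 72*88 = -56 + 6336 = 6280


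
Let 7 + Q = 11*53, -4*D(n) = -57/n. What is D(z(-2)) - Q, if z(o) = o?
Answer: -4665/8 ≈ -583.13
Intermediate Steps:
D(n) = 57/(4*n) (D(n) = -(-57)/(4*n) = 57/(4*n))
Q = 576 (Q = -7 + 11*53 = -7 + 583 = 576)
D(z(-2)) - Q = (57/4)/(-2) - 1*576 = (57/4)*(-1/2) - 576 = -57/8 - 576 = -4665/8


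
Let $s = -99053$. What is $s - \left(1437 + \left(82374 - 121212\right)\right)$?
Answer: $-61652$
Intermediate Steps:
$s - \left(1437 + \left(82374 - 121212\right)\right) = -99053 - \left(1437 + \left(82374 - 121212\right)\right) = -99053 - \left(1437 - 38838\right) = -99053 - -37401 = -99053 + 37401 = -61652$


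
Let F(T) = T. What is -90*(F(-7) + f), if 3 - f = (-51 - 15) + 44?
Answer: -1620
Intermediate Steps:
f = 25 (f = 3 - ((-51 - 15) + 44) = 3 - (-66 + 44) = 3 - 1*(-22) = 3 + 22 = 25)
-90*(F(-7) + f) = -90*(-7 + 25) = -90*18 = -1620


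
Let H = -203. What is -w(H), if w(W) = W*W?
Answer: -41209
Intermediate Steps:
w(W) = W²
-w(H) = -1*(-203)² = -1*41209 = -41209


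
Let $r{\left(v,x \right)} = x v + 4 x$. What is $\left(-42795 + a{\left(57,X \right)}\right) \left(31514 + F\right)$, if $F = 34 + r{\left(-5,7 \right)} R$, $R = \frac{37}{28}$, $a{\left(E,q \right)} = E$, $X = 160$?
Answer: $- \frac{2695806195}{2} \approx -1.3479 \cdot 10^{9}$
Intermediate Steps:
$r{\left(v,x \right)} = 4 x + v x$ ($r{\left(v,x \right)} = v x + 4 x = 4 x + v x$)
$R = \frac{37}{28}$ ($R = 37 \cdot \frac{1}{28} = \frac{37}{28} \approx 1.3214$)
$F = \frac{99}{4}$ ($F = 34 + 7 \left(4 - 5\right) \frac{37}{28} = 34 + 7 \left(-1\right) \frac{37}{28} = 34 - \frac{37}{4} = \frac{99}{4} \approx 24.75$)
$\left(-42795 + a{\left(57,X \right)}\right) \left(31514 + F\right) = \left(-42795 + 57\right) \left(31514 + \frac{99}{4}\right) = \left(-42738\right) \frac{126155}{4} = - \frac{2695806195}{2}$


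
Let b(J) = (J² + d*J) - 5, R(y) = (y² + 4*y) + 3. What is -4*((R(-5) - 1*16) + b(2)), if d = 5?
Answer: -4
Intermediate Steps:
R(y) = 3 + y² + 4*y
b(J) = -5 + J² + 5*J (b(J) = (J² + 5*J) - 5 = -5 + J² + 5*J)
-4*((R(-5) - 1*16) + b(2)) = -4*(((3 + (-5)² + 4*(-5)) - 1*16) + (-5 + 2² + 5*2)) = -4*(((3 + 25 - 20) - 16) + (-5 + 4 + 10)) = -4*((8 - 16) + 9) = -4*(-8 + 9) = -4*1 = -4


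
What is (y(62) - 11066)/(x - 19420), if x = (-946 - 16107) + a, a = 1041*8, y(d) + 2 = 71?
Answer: 10997/28145 ≈ 0.39073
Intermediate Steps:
y(d) = 69 (y(d) = -2 + 71 = 69)
a = 8328
x = -8725 (x = (-946 - 16107) + 8328 = -17053 + 8328 = -8725)
(y(62) - 11066)/(x - 19420) = (69 - 11066)/(-8725 - 19420) = -10997/(-28145) = -10997*(-1/28145) = 10997/28145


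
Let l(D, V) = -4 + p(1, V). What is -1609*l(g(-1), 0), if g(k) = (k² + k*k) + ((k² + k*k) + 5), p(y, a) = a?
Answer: 6436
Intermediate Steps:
g(k) = 5 + 4*k² (g(k) = (k² + k²) + ((k² + k²) + 5) = 2*k² + (2*k² + 5) = 2*k² + (5 + 2*k²) = 5 + 4*k²)
l(D, V) = -4 + V
-1609*l(g(-1), 0) = -1609*(-4 + 0) = -1609*(-4) = 6436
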